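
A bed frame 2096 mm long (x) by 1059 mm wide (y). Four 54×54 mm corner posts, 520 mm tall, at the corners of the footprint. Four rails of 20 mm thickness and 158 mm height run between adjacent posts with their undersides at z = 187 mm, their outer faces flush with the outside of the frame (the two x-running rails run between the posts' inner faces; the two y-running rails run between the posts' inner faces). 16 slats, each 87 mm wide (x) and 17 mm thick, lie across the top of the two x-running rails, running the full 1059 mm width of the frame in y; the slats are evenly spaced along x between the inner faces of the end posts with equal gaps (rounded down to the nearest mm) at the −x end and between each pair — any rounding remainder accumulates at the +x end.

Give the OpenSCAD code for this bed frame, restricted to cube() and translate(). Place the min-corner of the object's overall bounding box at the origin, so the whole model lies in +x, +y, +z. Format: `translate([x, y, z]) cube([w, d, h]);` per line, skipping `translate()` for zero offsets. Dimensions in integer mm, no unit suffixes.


cube([54, 54, 520]);
translate([0, 1005, 0]) cube([54, 54, 520]);
translate([2042, 0, 0]) cube([54, 54, 520]);
translate([2042, 1005, 0]) cube([54, 54, 520]);
translate([54, 0, 187]) cube([1988, 20, 158]);
translate([54, 1039, 187]) cube([1988, 20, 158]);
translate([0, 54, 187]) cube([20, 951, 158]);
translate([2076, 54, 187]) cube([20, 951, 158]);
translate([89, 0, 345]) cube([87, 1059, 17]);
translate([211, 0, 345]) cube([87, 1059, 17]);
translate([333, 0, 345]) cube([87, 1059, 17]);
translate([455, 0, 345]) cube([87, 1059, 17]);
translate([577, 0, 345]) cube([87, 1059, 17]);
translate([699, 0, 345]) cube([87, 1059, 17]);
translate([821, 0, 345]) cube([87, 1059, 17]);
translate([943, 0, 345]) cube([87, 1059, 17]);
translate([1065, 0, 345]) cube([87, 1059, 17]);
translate([1187, 0, 345]) cube([87, 1059, 17]);
translate([1309, 0, 345]) cube([87, 1059, 17]);
translate([1431, 0, 345]) cube([87, 1059, 17]);
translate([1553, 0, 345]) cube([87, 1059, 17]);
translate([1675, 0, 345]) cube([87, 1059, 17]);
translate([1797, 0, 345]) cube([87, 1059, 17]);
translate([1919, 0, 345]) cube([87, 1059, 17]);


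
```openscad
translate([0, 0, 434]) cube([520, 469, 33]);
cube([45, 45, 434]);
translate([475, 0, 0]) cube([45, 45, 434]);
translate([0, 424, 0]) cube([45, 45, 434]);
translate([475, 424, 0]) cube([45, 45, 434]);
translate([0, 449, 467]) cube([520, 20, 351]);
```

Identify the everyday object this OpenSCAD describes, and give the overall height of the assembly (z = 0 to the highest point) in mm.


A chair. The overall height is 818 mm.

A slab on four corner posts with a tall panel at the back — a chair. The seat slab sits at z = 434 with thickness 33, and the 351 mm backrest starts at the seat top, so the overall height is 434 + 33 + 351 = 818 mm.


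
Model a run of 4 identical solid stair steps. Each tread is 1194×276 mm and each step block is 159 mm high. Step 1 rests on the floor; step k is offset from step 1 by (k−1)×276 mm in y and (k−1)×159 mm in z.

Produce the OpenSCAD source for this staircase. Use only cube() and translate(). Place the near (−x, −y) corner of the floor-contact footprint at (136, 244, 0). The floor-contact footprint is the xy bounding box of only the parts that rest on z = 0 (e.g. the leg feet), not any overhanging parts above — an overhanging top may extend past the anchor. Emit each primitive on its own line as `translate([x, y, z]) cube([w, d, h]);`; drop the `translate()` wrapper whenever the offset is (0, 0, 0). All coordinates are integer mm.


translate([136, 244, 0]) cube([1194, 276, 159]);
translate([136, 520, 159]) cube([1194, 276, 159]);
translate([136, 796, 318]) cube([1194, 276, 159]);
translate([136, 1072, 477]) cube([1194, 276, 159]);


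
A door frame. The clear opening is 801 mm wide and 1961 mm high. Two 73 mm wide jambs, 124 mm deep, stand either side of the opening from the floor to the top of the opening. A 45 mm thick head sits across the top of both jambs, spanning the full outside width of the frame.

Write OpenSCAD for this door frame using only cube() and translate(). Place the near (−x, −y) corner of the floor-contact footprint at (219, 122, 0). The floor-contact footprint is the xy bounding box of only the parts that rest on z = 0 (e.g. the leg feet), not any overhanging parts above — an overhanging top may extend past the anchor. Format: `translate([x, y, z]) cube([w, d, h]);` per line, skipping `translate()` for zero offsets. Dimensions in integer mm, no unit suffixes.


translate([219, 122, 0]) cube([73, 124, 1961]);
translate([1093, 122, 0]) cube([73, 124, 1961]);
translate([219, 122, 1961]) cube([947, 124, 45]);


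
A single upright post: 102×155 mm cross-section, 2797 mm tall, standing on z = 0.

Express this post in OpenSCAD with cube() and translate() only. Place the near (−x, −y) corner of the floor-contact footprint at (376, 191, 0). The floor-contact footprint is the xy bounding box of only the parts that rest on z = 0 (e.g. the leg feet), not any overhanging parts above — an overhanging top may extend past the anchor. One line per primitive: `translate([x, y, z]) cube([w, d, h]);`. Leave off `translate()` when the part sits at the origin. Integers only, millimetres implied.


translate([376, 191, 0]) cube([102, 155, 2797]);


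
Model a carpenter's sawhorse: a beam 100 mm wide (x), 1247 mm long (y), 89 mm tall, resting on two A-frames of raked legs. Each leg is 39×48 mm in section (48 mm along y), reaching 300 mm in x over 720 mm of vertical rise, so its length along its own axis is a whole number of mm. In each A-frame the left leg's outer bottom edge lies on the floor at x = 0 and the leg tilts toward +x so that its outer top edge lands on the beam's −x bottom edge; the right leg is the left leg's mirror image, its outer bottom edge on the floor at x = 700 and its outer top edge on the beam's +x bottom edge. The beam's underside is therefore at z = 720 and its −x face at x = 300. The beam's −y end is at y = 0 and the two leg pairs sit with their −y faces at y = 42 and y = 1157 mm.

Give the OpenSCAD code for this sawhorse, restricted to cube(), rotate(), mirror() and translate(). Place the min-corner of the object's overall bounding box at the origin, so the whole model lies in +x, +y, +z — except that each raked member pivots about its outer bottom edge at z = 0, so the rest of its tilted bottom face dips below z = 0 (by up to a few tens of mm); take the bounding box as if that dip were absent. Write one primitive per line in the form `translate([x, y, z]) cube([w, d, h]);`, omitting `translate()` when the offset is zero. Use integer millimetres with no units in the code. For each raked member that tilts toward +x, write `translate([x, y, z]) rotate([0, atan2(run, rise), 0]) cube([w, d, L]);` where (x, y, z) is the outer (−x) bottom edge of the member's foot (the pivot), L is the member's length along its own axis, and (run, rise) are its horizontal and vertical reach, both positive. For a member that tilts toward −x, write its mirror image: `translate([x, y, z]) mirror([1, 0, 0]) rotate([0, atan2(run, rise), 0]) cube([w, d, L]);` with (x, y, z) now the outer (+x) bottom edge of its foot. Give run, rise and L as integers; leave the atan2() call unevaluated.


translate([300, 0, 720]) cube([100, 1247, 89]);
translate([0, 42, 0]) rotate([0, atan2(300, 720), 0]) cube([39, 48, 780]);
translate([700, 42, 0]) mirror([1, 0, 0]) rotate([0, atan2(300, 720), 0]) cube([39, 48, 780]);
translate([0, 1157, 0]) rotate([0, atan2(300, 720), 0]) cube([39, 48, 780]);
translate([700, 1157, 0]) mirror([1, 0, 0]) rotate([0, atan2(300, 720), 0]) cube([39, 48, 780]);


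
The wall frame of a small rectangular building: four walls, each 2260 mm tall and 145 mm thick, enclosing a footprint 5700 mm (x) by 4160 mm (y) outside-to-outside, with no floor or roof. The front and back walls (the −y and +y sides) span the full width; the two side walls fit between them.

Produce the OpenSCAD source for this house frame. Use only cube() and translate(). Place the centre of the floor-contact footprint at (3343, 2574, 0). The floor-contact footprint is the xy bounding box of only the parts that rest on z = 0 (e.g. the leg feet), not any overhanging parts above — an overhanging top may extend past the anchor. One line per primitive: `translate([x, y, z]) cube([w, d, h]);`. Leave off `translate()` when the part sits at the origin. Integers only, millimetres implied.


translate([493, 494, 0]) cube([5700, 145, 2260]);
translate([493, 4509, 0]) cube([5700, 145, 2260]);
translate([493, 639, 0]) cube([145, 3870, 2260]);
translate([6048, 639, 0]) cube([145, 3870, 2260]);


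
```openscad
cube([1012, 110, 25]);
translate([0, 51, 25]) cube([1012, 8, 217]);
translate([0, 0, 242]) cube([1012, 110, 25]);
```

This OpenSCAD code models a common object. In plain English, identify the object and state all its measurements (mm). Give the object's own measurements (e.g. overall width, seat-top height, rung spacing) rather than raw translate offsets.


An I-beam lying along x, 1012 mm long. Overall section height 267 mm. Two flanges 110 mm wide (y) and 25 mm thick, one on the floor and one at the top; a web 8 mm thick runs between them, centred on the flange width.


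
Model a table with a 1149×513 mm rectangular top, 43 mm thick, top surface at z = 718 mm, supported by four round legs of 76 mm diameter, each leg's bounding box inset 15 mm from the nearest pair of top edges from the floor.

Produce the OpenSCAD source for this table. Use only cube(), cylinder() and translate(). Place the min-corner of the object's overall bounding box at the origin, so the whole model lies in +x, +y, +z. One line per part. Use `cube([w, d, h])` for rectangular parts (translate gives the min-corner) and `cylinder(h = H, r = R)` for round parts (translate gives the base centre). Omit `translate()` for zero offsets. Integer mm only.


translate([0, 0, 675]) cube([1149, 513, 43]);
translate([53, 53, 0]) cylinder(h = 675, r = 38);
translate([1096, 53, 0]) cylinder(h = 675, r = 38);
translate([53, 460, 0]) cylinder(h = 675, r = 38);
translate([1096, 460, 0]) cylinder(h = 675, r = 38);


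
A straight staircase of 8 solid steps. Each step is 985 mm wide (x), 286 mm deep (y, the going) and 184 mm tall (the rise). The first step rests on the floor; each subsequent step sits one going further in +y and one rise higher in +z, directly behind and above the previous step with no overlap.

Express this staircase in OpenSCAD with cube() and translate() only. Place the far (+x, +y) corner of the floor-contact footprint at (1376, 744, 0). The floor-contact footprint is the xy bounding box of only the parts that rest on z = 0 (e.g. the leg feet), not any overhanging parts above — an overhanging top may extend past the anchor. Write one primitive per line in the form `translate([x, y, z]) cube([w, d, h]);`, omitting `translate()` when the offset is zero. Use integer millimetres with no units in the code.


translate([391, 458, 0]) cube([985, 286, 184]);
translate([391, 744, 184]) cube([985, 286, 184]);
translate([391, 1030, 368]) cube([985, 286, 184]);
translate([391, 1316, 552]) cube([985, 286, 184]);
translate([391, 1602, 736]) cube([985, 286, 184]);
translate([391, 1888, 920]) cube([985, 286, 184]);
translate([391, 2174, 1104]) cube([985, 286, 184]);
translate([391, 2460, 1288]) cube([985, 286, 184]);


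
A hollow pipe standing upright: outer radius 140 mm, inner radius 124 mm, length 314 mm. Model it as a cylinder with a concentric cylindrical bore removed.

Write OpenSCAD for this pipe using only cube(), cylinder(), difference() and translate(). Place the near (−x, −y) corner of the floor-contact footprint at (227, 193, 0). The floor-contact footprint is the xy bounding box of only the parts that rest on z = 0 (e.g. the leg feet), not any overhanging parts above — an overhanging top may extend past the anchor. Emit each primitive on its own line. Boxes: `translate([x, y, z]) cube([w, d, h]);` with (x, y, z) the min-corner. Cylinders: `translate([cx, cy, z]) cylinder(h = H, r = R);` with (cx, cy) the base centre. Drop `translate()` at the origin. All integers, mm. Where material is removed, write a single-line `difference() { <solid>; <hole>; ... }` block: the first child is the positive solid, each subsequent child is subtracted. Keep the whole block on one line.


difference() { translate([367, 333, 0]) cylinder(h = 314, r = 140); translate([367, 333, 0]) cylinder(h = 314, r = 124); }


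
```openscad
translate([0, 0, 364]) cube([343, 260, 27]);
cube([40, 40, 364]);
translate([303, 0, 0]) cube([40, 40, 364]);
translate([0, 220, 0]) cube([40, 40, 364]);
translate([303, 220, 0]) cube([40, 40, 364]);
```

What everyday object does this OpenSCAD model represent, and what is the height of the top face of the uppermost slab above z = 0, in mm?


A stool. The seat height is 391 mm.

A 343×260×27 slab at z = 364 on four corner posts — a stool. The seat top is 364 + 27 = 391 mm.


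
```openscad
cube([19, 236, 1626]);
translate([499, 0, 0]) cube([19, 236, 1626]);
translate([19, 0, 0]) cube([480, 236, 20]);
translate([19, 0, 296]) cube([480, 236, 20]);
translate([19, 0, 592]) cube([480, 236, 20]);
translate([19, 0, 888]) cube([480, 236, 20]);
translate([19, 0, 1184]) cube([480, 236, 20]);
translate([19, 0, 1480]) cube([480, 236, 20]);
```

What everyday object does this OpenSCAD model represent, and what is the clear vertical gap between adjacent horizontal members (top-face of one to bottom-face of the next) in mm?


A bookshelf. The clear shelf gap is 276 mm.

Two tall side panels with 6 horizontal boards between them — a bookshelf. The first two shelf undersides are at z = 0 and z = 296; with shelf thickness 20, the clear gap is 296 − 0 − 20 = 276 mm.


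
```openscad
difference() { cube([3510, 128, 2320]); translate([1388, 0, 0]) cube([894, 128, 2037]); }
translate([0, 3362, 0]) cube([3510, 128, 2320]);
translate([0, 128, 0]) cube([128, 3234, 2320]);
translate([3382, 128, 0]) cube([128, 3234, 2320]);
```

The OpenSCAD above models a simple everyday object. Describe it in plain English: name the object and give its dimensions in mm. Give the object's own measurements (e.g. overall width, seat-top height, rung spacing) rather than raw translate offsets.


A single room: four walls, each 2320 mm tall and 128 mm thick, enclosing an outside footprint 3510×3490 mm (x × y), no floor or roof. The front and back walls (−y and +y sides) run the full x-width; the side walls fit between their inner faces. A door opening 894 mm wide and 2037 mm tall is cut through the front wall from the floor up, its −x edge 1388 mm from the wall's −x end.


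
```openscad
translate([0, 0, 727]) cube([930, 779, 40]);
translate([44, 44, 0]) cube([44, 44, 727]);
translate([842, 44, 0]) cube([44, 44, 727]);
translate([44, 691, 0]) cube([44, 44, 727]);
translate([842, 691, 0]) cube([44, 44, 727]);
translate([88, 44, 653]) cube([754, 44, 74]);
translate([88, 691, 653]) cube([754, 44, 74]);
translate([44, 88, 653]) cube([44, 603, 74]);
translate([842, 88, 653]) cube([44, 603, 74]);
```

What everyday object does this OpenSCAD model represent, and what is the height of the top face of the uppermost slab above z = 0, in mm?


A table. The table height is 767 mm.

A 930×779×40 slab sits at z = 727 on four 44 mm square posts — a table. The top surface is at 727 + 40 = 767 mm.


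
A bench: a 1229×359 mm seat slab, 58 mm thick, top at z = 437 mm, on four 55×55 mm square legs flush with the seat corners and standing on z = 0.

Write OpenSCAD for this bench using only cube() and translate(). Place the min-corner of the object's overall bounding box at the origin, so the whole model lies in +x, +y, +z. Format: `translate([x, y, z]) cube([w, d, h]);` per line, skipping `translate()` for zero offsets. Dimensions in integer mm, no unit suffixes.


// leg_h = 437 − 58 = 379
translate([0, 0, 379]) cube([1229, 359, 58]);
cube([55, 55, 379]);
translate([0, 304, 0]) cube([55, 55, 379]);
translate([1174, 0, 0]) cube([55, 55, 379]);
translate([1174, 304, 0]) cube([55, 55, 379]);


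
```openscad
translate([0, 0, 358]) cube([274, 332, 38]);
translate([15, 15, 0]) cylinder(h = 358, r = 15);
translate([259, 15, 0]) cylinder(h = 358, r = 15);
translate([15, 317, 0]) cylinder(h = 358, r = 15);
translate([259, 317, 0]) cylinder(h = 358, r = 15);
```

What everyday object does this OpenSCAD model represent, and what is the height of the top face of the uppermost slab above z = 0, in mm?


A stool. The seat height is 396 mm.

A 274×332×38 slab at z = 358 on four corner cylinders — a stool. The seat top is 358 + 38 = 396 mm.


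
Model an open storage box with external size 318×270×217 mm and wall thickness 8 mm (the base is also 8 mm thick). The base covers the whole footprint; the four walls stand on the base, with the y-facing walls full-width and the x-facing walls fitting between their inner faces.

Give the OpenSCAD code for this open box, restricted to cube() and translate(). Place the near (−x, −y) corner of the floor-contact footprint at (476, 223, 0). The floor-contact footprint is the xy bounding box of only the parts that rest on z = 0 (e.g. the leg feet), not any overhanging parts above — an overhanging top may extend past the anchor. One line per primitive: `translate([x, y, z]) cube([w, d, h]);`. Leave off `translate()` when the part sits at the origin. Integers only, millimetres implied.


translate([476, 223, 0]) cube([318, 270, 8]);
translate([476, 223, 8]) cube([318, 8, 209]);
translate([476, 485, 8]) cube([318, 8, 209]);
translate([476, 231, 8]) cube([8, 254, 209]);
translate([786, 231, 8]) cube([8, 254, 209]);


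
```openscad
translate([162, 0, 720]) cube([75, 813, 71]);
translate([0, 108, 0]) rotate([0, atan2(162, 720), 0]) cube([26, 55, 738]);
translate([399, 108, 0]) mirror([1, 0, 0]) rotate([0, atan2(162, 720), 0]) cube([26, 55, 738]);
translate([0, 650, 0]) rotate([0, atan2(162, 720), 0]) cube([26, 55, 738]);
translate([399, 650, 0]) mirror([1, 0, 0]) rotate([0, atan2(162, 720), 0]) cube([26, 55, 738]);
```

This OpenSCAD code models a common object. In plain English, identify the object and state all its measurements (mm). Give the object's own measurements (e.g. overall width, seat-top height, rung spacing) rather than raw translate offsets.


A sawhorse. A 75×813×71 mm beam (x, y, z) sits on two A-frame leg pairs. Each pair is two raked legs of 26×55 mm section (55 mm along y) splaying symmetrically in x. Each leg rises 720 mm vertically over 162 mm of horizontal reach and is 738 mm long along its own axis. Every leg's outer bottom edge rests on the floor and its outer top edge meets a bottom edge of the beam — the left legs (tilting toward +x) meet the beam's −x bottom edge, the right legs (their mirror images, tilting toward −x) meet its +x bottom edge — so the leg tops tuck under the beam, the beam's underside is 720 mm above the floor, and the feet are 399 mm apart outside-to-outside with the beam centred between them. The two leg pairs are set in 108 mm from either end of the beam.


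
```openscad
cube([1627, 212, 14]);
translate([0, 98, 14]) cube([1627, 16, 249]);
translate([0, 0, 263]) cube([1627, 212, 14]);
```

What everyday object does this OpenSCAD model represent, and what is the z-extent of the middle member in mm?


An I-beam. The web height is 249 mm.

Two wide flanges with a thin centred web — an I-beam. Overall 277 mm minus two 14 mm flanges gives a web of 277 − 2·14 = 249 mm.


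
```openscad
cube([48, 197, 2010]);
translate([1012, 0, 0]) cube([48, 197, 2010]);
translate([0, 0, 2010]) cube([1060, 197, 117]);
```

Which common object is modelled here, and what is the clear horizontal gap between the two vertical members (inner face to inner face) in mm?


A door frame. The clear opening width is 964 mm.

Two 2010 mm tall posts with a header on top — a door frame. The left jamb is 48 mm wide at x = 0; the right jamb starts at x = 1012. The clear opening is 1012 − 48 = 964 mm.


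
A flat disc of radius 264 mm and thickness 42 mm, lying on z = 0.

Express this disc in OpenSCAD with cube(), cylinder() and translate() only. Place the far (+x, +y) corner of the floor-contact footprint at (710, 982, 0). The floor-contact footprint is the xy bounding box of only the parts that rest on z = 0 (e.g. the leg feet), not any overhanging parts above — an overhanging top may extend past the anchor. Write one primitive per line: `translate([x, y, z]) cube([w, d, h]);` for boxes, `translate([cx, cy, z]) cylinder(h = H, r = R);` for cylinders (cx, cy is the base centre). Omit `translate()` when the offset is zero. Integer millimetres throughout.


translate([446, 718, 0]) cylinder(h = 42, r = 264);


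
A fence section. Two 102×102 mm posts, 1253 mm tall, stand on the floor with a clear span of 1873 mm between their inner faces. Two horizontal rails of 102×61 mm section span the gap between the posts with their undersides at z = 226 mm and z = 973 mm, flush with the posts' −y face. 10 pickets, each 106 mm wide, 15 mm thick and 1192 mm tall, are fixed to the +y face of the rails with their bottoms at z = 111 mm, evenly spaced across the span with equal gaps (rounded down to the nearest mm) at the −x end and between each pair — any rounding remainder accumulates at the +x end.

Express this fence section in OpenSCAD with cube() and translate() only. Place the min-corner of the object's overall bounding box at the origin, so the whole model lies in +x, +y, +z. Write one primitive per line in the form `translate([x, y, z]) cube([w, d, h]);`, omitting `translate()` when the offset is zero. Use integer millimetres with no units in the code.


cube([102, 102, 1253]);
translate([1975, 0, 0]) cube([102, 102, 1253]);
translate([102, 0, 226]) cube([1873, 102, 61]);
translate([102, 0, 973]) cube([1873, 102, 61]);
translate([175, 102, 111]) cube([106, 15, 1192]);
translate([354, 102, 111]) cube([106, 15, 1192]);
translate([533, 102, 111]) cube([106, 15, 1192]);
translate([712, 102, 111]) cube([106, 15, 1192]);
translate([891, 102, 111]) cube([106, 15, 1192]);
translate([1070, 102, 111]) cube([106, 15, 1192]);
translate([1249, 102, 111]) cube([106, 15, 1192]);
translate([1428, 102, 111]) cube([106, 15, 1192]);
translate([1607, 102, 111]) cube([106, 15, 1192]);
translate([1786, 102, 111]) cube([106, 15, 1192]);


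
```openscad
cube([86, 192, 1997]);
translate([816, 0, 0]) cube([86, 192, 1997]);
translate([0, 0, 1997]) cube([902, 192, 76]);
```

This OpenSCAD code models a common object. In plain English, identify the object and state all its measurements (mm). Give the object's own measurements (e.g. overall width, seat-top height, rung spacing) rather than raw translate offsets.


A door frame. The clear opening is 730 mm wide and 1997 mm high. Two 86 mm wide jambs, 192 mm deep, stand either side of the opening from the floor to the top of the opening. A 76 mm thick head sits across the top of both jambs, spanning the full outside width of the frame.


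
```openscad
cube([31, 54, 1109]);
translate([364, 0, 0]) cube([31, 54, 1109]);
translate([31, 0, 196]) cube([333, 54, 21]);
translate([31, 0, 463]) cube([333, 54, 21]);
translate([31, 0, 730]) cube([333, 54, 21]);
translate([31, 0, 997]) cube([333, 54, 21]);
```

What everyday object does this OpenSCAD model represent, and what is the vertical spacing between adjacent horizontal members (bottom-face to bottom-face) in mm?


A ladder. The rung spacing is 267 mm.

Two tall 31×54 posts with 4 short bars between them — a ladder. Adjacent rungs sit at z = 196 and z = 463, so the spacing is 463 − 196 = 267 mm.


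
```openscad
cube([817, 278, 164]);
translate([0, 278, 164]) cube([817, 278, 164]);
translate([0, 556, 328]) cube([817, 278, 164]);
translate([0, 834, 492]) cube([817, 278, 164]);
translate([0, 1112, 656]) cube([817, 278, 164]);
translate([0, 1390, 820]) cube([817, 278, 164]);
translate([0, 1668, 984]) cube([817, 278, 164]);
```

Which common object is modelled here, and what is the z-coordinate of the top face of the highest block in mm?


A staircase. The total rise is 1148 mm.

7 identical blocks, each offset up and back from the previous — a staircase. Each step is 164 mm tall and there are 7 of them, so the total rise is 7 × 164 = 1148 mm.


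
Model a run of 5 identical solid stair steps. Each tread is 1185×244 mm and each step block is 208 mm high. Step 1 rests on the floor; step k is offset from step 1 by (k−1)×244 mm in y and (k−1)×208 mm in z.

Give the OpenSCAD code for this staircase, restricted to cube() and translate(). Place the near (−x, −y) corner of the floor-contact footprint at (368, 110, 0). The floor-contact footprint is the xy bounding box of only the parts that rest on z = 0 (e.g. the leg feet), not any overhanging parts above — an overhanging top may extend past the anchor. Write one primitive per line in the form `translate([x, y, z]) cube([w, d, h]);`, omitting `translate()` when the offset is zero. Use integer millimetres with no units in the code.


translate([368, 110, 0]) cube([1185, 244, 208]);
translate([368, 354, 208]) cube([1185, 244, 208]);
translate([368, 598, 416]) cube([1185, 244, 208]);
translate([368, 842, 624]) cube([1185, 244, 208]);
translate([368, 1086, 832]) cube([1185, 244, 208]);


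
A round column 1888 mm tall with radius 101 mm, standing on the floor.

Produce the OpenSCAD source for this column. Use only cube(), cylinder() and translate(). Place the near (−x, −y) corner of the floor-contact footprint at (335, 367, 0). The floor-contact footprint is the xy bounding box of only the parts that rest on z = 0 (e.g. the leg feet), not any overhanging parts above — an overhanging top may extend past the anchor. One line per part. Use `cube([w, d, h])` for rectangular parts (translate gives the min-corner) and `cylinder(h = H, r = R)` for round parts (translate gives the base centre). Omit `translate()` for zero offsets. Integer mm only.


translate([436, 468, 0]) cylinder(h = 1888, r = 101);


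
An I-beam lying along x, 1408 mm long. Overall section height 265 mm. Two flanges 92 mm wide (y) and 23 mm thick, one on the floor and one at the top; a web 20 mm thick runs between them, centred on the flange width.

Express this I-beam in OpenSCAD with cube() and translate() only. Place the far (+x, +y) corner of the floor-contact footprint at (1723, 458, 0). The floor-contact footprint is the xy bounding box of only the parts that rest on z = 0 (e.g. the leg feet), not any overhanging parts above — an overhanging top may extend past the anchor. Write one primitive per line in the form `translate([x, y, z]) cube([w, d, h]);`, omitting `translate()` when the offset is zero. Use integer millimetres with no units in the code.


translate([315, 366, 0]) cube([1408, 92, 23]);
translate([315, 402, 23]) cube([1408, 20, 219]);
translate([315, 366, 242]) cube([1408, 92, 23]);


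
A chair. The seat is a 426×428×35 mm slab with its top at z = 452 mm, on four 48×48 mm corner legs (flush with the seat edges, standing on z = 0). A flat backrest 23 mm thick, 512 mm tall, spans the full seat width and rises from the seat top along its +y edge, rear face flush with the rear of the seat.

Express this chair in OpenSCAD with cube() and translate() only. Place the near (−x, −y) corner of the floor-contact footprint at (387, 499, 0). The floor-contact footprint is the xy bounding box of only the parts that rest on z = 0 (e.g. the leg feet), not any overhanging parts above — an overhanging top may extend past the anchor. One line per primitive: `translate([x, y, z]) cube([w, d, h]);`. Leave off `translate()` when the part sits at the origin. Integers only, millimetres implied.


translate([387, 499, 417]) cube([426, 428, 35]);
translate([387, 499, 0]) cube([48, 48, 417]);
translate([765, 499, 0]) cube([48, 48, 417]);
translate([387, 879, 0]) cube([48, 48, 417]);
translate([765, 879, 0]) cube([48, 48, 417]);
translate([387, 904, 452]) cube([426, 23, 512]);


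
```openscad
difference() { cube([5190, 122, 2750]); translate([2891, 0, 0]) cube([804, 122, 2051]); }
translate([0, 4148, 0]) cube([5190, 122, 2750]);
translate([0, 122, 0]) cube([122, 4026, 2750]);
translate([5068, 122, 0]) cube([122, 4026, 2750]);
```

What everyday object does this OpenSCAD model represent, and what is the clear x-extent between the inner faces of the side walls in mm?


A single room. The interior width is 4946 mm.

Four walls enclosing a rectangle with a door in the front wall — a room. Outside width 5190 minus two 122 mm walls gives 4946 mm.


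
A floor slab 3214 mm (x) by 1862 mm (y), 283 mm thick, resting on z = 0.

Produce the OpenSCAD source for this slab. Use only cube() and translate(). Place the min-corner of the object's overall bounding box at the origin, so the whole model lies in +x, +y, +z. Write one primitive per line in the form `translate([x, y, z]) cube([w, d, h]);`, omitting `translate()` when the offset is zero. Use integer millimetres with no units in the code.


cube([3214, 1862, 283]);


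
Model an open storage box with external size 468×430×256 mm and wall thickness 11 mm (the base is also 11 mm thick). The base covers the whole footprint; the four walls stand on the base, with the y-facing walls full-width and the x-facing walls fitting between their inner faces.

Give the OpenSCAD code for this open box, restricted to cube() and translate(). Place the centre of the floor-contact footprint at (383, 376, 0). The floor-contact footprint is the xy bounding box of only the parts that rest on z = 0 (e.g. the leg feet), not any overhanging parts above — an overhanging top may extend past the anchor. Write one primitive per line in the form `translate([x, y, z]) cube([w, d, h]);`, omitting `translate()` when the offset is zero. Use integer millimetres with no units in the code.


translate([149, 161, 0]) cube([468, 430, 11]);
translate([149, 161, 11]) cube([468, 11, 245]);
translate([149, 580, 11]) cube([468, 11, 245]);
translate([149, 172, 11]) cube([11, 408, 245]);
translate([606, 172, 11]) cube([11, 408, 245]);


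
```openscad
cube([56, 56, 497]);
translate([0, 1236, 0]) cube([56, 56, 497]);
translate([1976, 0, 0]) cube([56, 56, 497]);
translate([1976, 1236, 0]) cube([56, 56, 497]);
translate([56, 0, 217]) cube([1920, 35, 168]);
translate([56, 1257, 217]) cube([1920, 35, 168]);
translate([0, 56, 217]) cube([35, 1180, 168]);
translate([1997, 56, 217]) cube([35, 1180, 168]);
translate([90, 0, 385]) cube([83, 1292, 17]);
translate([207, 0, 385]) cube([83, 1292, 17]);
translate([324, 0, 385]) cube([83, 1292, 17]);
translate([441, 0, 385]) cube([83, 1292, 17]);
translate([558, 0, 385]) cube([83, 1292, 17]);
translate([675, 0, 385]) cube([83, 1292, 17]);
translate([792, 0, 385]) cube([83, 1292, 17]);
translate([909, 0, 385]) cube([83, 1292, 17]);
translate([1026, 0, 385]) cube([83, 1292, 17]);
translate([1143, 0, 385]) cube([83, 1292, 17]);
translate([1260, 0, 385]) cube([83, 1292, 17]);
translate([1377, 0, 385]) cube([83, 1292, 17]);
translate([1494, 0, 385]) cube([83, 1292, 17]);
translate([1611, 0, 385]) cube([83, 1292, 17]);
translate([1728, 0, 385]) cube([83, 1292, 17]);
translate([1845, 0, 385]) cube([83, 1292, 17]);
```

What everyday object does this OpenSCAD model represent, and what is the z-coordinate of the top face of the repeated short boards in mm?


A bed frame. The slat-top height is 402 mm.

Four posts, four rails, and a row of slats — a bed frame. Slats sit on the rails at z = 217 + 168 = 385; with slat thickness 17, the top is 402 mm.


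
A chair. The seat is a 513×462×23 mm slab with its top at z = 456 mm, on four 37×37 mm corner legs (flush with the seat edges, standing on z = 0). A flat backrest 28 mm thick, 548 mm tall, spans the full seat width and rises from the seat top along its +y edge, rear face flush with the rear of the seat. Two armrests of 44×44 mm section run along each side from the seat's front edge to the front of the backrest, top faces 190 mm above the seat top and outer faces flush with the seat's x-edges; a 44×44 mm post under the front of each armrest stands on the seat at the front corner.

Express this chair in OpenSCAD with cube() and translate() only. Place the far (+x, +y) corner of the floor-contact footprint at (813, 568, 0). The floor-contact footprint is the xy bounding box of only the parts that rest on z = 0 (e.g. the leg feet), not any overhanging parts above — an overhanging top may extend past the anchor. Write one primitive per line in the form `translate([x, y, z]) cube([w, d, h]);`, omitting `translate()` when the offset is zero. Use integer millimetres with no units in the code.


// leg_h = 456 - 23 = 433
// arm post h = 190 - 44 = 146
translate([300, 106, 433]) cube([513, 462, 23]);
translate([300, 106, 0]) cube([37, 37, 433]);
translate([776, 106, 0]) cube([37, 37, 433]);
translate([300, 531, 0]) cube([37, 37, 433]);
translate([776, 531, 0]) cube([37, 37, 433]);
translate([300, 540, 456]) cube([513, 28, 548]);
translate([300, 106, 602]) cube([44, 434, 44]);
translate([769, 106, 602]) cube([44, 434, 44]);
translate([300, 106, 456]) cube([44, 44, 146]);
translate([769, 106, 456]) cube([44, 44, 146]);


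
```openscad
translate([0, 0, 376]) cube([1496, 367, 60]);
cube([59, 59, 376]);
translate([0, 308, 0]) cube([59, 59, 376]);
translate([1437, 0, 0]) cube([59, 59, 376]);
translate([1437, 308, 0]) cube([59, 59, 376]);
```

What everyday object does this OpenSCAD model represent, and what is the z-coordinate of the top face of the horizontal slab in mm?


A bench. The seat-top height is 436 mm.

A long slab on four corner posts — a bench. The slab sits at z = 376 with thickness 60, so the top is 376 + 60 = 436 mm.


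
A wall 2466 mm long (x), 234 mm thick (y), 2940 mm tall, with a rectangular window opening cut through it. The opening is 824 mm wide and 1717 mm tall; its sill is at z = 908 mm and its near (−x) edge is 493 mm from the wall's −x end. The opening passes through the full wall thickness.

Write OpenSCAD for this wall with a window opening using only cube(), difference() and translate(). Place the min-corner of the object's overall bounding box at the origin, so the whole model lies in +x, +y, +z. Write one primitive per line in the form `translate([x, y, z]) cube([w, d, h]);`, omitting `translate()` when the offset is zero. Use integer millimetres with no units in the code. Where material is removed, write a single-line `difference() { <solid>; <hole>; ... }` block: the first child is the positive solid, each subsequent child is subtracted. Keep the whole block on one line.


difference() { cube([2466, 234, 2940]); translate([493, 0, 908]) cube([824, 234, 1717]); }


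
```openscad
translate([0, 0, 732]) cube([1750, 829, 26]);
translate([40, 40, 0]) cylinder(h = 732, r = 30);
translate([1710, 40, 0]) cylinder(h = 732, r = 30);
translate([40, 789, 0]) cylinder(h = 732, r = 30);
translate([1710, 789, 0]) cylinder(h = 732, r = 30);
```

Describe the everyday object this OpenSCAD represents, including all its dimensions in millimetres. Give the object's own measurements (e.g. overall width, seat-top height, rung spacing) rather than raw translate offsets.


A table: top 1750 mm (x) × 829 mm (y), 26 mm thick, upper face at z = 758 mm, on four round legs of 60 mm diameter, each leg's bounding box inset 10 mm from the nearest pair of top edges from z = 0 to the bottom of the top.


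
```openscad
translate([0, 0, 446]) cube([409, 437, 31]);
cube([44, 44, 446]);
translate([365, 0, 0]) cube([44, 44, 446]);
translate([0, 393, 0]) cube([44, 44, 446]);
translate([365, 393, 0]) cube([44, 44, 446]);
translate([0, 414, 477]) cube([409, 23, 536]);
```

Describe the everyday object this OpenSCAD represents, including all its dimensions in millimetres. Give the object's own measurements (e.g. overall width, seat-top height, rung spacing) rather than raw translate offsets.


A chair. The seat is a 409×437×31 mm slab with its top at z = 477 mm, on four 44×44 mm corner legs (flush with the seat edges, standing on z = 0). A flat backrest 23 mm thick, 536 mm tall, spans the full seat width and rises from the seat top along its +y edge, rear face flush with the rear of the seat.


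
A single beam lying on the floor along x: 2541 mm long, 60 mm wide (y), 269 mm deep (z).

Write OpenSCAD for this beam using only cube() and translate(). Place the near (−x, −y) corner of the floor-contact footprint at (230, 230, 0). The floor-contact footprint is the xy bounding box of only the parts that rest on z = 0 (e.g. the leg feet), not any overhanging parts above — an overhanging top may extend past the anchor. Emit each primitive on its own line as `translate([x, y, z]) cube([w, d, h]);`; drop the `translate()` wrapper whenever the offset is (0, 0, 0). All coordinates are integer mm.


translate([230, 230, 0]) cube([2541, 60, 269]);


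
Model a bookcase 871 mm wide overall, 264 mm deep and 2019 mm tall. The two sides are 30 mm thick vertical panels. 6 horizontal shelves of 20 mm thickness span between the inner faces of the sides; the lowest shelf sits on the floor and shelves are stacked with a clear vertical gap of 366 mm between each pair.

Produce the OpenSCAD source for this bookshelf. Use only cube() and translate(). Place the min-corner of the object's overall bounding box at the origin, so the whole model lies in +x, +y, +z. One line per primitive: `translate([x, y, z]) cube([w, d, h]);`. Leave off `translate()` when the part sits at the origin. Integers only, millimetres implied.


cube([30, 264, 2019]);
translate([841, 0, 0]) cube([30, 264, 2019]);
translate([30, 0, 0]) cube([811, 264, 20]);
translate([30, 0, 386]) cube([811, 264, 20]);
translate([30, 0, 772]) cube([811, 264, 20]);
translate([30, 0, 1158]) cube([811, 264, 20]);
translate([30, 0, 1544]) cube([811, 264, 20]);
translate([30, 0, 1930]) cube([811, 264, 20]);


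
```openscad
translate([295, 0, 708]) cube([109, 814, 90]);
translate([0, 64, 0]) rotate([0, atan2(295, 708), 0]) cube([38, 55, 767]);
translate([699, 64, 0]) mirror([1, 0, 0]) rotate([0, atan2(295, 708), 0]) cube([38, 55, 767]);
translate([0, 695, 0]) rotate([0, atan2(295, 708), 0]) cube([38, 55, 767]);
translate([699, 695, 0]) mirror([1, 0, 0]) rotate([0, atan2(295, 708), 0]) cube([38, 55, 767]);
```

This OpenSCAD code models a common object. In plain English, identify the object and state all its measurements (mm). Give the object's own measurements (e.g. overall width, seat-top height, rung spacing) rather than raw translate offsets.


A sawhorse. A 109×814×90 mm beam (x, y, z) sits on two A-frame leg pairs. Each pair is two raked legs of 38×55 mm section (55 mm along y) splaying symmetrically in x. Each leg rises 708 mm vertically over 295 mm of horizontal reach and is 767 mm long along its own axis. Every leg's outer bottom edge rests on the floor and its outer top edge meets a bottom edge of the beam — the left legs (tilting toward +x) meet the beam's −x bottom edge, the right legs (their mirror images, tilting toward −x) meet its +x bottom edge — so the leg tops tuck under the beam, the beam's underside is 708 mm above the floor, and the feet are 699 mm apart outside-to-outside with the beam centred between them. The two leg pairs are set in 64 mm from either end of the beam.


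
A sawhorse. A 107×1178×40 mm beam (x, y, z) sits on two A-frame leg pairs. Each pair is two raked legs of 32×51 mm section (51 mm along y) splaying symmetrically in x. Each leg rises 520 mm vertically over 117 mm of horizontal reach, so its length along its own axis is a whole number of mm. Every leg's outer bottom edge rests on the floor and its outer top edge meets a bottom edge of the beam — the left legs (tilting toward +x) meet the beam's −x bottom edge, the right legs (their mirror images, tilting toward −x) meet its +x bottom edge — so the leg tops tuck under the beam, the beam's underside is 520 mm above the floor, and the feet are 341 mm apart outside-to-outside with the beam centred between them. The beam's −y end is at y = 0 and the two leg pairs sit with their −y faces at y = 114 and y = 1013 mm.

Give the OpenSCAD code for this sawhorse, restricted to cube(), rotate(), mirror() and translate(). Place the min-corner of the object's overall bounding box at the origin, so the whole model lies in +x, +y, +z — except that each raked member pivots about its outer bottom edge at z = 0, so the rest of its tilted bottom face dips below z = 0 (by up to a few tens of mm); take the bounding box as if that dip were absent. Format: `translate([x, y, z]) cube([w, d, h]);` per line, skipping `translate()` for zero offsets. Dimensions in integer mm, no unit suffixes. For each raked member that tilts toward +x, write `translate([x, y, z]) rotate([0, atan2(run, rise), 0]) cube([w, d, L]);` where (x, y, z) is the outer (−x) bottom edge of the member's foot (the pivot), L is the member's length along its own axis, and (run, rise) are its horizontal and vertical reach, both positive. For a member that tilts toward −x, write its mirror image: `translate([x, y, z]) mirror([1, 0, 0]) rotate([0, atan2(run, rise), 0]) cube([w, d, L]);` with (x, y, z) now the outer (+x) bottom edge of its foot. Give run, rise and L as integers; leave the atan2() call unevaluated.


// leg length = √(117² + 520²) = 533
// right-leg outer foot x = 2·117 + 107 = 341
// beam min-corner = (117, 0, 520)
translate([117, 0, 520]) cube([107, 1178, 40]);
translate([0, 114, 0]) rotate([0, atan2(117, 520), 0]) cube([32, 51, 533]);
translate([341, 114, 0]) mirror([1, 0, 0]) rotate([0, atan2(117, 520), 0]) cube([32, 51, 533]);
translate([0, 1013, 0]) rotate([0, atan2(117, 520), 0]) cube([32, 51, 533]);
translate([341, 1013, 0]) mirror([1, 0, 0]) rotate([0, atan2(117, 520), 0]) cube([32, 51, 533]);
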